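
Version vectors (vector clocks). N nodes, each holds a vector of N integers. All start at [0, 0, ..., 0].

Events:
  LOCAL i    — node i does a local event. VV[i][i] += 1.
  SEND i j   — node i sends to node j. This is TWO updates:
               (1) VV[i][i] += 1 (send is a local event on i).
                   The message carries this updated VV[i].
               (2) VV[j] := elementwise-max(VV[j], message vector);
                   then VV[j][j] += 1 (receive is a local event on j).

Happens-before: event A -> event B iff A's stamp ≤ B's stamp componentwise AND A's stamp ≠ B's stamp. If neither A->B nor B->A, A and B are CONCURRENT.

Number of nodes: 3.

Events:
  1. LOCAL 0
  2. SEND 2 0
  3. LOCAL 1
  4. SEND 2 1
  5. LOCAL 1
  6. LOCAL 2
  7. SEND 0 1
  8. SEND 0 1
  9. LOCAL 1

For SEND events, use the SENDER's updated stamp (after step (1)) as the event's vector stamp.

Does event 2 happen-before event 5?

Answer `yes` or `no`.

Answer: yes

Derivation:
Initial: VV[0]=[0, 0, 0]
Initial: VV[1]=[0, 0, 0]
Initial: VV[2]=[0, 0, 0]
Event 1: LOCAL 0: VV[0][0]++ -> VV[0]=[1, 0, 0]
Event 2: SEND 2->0: VV[2][2]++ -> VV[2]=[0, 0, 1], msg_vec=[0, 0, 1]; VV[0]=max(VV[0],msg_vec) then VV[0][0]++ -> VV[0]=[2, 0, 1]
Event 3: LOCAL 1: VV[1][1]++ -> VV[1]=[0, 1, 0]
Event 4: SEND 2->1: VV[2][2]++ -> VV[2]=[0, 0, 2], msg_vec=[0, 0, 2]; VV[1]=max(VV[1],msg_vec) then VV[1][1]++ -> VV[1]=[0, 2, 2]
Event 5: LOCAL 1: VV[1][1]++ -> VV[1]=[0, 3, 2]
Event 6: LOCAL 2: VV[2][2]++ -> VV[2]=[0, 0, 3]
Event 7: SEND 0->1: VV[0][0]++ -> VV[0]=[3, 0, 1], msg_vec=[3, 0, 1]; VV[1]=max(VV[1],msg_vec) then VV[1][1]++ -> VV[1]=[3, 4, 2]
Event 8: SEND 0->1: VV[0][0]++ -> VV[0]=[4, 0, 1], msg_vec=[4, 0, 1]; VV[1]=max(VV[1],msg_vec) then VV[1][1]++ -> VV[1]=[4, 5, 2]
Event 9: LOCAL 1: VV[1][1]++ -> VV[1]=[4, 6, 2]
Event 2 stamp: [0, 0, 1]
Event 5 stamp: [0, 3, 2]
[0, 0, 1] <= [0, 3, 2]? True. Equal? False. Happens-before: True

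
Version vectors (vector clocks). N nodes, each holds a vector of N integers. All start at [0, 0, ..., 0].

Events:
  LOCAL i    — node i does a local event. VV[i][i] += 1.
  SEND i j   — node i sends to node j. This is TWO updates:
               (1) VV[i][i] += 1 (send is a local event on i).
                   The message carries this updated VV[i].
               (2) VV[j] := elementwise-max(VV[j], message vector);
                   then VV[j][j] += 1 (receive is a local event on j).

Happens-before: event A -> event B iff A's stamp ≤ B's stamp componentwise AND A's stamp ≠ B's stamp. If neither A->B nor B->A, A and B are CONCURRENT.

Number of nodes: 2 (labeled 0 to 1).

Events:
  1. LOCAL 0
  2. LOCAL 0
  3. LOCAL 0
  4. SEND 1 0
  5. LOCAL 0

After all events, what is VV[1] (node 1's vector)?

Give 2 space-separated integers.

Answer: 0 1

Derivation:
Initial: VV[0]=[0, 0]
Initial: VV[1]=[0, 0]
Event 1: LOCAL 0: VV[0][0]++ -> VV[0]=[1, 0]
Event 2: LOCAL 0: VV[0][0]++ -> VV[0]=[2, 0]
Event 3: LOCAL 0: VV[0][0]++ -> VV[0]=[3, 0]
Event 4: SEND 1->0: VV[1][1]++ -> VV[1]=[0, 1], msg_vec=[0, 1]; VV[0]=max(VV[0],msg_vec) then VV[0][0]++ -> VV[0]=[4, 1]
Event 5: LOCAL 0: VV[0][0]++ -> VV[0]=[5, 1]
Final vectors: VV[0]=[5, 1]; VV[1]=[0, 1]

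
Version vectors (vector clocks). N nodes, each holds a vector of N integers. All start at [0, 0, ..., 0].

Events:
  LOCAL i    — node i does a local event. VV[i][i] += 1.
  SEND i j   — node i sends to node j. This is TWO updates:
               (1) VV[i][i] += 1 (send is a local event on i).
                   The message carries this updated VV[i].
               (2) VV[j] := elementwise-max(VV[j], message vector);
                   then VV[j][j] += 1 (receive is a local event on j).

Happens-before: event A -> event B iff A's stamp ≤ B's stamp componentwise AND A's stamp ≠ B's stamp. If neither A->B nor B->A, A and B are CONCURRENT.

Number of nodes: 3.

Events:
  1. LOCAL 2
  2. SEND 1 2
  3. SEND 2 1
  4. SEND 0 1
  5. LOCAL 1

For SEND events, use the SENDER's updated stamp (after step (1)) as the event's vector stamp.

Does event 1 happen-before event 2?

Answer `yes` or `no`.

Initial: VV[0]=[0, 0, 0]
Initial: VV[1]=[0, 0, 0]
Initial: VV[2]=[0, 0, 0]
Event 1: LOCAL 2: VV[2][2]++ -> VV[2]=[0, 0, 1]
Event 2: SEND 1->2: VV[1][1]++ -> VV[1]=[0, 1, 0], msg_vec=[0, 1, 0]; VV[2]=max(VV[2],msg_vec) then VV[2][2]++ -> VV[2]=[0, 1, 2]
Event 3: SEND 2->1: VV[2][2]++ -> VV[2]=[0, 1, 3], msg_vec=[0, 1, 3]; VV[1]=max(VV[1],msg_vec) then VV[1][1]++ -> VV[1]=[0, 2, 3]
Event 4: SEND 0->1: VV[0][0]++ -> VV[0]=[1, 0, 0], msg_vec=[1, 0, 0]; VV[1]=max(VV[1],msg_vec) then VV[1][1]++ -> VV[1]=[1, 3, 3]
Event 5: LOCAL 1: VV[1][1]++ -> VV[1]=[1, 4, 3]
Event 1 stamp: [0, 0, 1]
Event 2 stamp: [0, 1, 0]
[0, 0, 1] <= [0, 1, 0]? False. Equal? False. Happens-before: False

Answer: no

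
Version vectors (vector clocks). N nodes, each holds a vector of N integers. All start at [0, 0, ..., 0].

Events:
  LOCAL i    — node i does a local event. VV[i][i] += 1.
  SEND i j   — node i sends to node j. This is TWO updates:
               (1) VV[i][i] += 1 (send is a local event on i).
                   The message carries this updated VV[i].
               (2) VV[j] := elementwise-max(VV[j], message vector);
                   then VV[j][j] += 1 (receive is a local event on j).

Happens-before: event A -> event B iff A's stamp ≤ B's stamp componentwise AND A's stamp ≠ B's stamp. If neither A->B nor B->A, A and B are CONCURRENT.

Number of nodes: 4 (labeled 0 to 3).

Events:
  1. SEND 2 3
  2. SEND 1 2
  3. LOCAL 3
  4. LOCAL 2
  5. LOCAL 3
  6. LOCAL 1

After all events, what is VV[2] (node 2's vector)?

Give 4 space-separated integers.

Answer: 0 1 3 0

Derivation:
Initial: VV[0]=[0, 0, 0, 0]
Initial: VV[1]=[0, 0, 0, 0]
Initial: VV[2]=[0, 0, 0, 0]
Initial: VV[3]=[0, 0, 0, 0]
Event 1: SEND 2->3: VV[2][2]++ -> VV[2]=[0, 0, 1, 0], msg_vec=[0, 0, 1, 0]; VV[3]=max(VV[3],msg_vec) then VV[3][3]++ -> VV[3]=[0, 0, 1, 1]
Event 2: SEND 1->2: VV[1][1]++ -> VV[1]=[0, 1, 0, 0], msg_vec=[0, 1, 0, 0]; VV[2]=max(VV[2],msg_vec) then VV[2][2]++ -> VV[2]=[0, 1, 2, 0]
Event 3: LOCAL 3: VV[3][3]++ -> VV[3]=[0, 0, 1, 2]
Event 4: LOCAL 2: VV[2][2]++ -> VV[2]=[0, 1, 3, 0]
Event 5: LOCAL 3: VV[3][3]++ -> VV[3]=[0, 0, 1, 3]
Event 6: LOCAL 1: VV[1][1]++ -> VV[1]=[0, 2, 0, 0]
Final vectors: VV[0]=[0, 0, 0, 0]; VV[1]=[0, 2, 0, 0]; VV[2]=[0, 1, 3, 0]; VV[3]=[0, 0, 1, 3]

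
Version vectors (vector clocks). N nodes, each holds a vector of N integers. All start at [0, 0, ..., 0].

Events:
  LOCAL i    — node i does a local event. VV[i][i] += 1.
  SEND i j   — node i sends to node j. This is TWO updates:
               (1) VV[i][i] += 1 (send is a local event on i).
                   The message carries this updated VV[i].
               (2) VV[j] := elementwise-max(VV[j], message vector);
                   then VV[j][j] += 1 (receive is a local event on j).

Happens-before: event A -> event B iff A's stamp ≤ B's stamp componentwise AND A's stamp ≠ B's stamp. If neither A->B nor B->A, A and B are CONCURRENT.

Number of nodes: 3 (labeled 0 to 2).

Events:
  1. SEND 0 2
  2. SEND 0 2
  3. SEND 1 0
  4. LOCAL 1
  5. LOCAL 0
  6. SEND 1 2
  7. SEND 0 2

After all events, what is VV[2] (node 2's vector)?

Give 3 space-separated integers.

Initial: VV[0]=[0, 0, 0]
Initial: VV[1]=[0, 0, 0]
Initial: VV[2]=[0, 0, 0]
Event 1: SEND 0->2: VV[0][0]++ -> VV[0]=[1, 0, 0], msg_vec=[1, 0, 0]; VV[2]=max(VV[2],msg_vec) then VV[2][2]++ -> VV[2]=[1, 0, 1]
Event 2: SEND 0->2: VV[0][0]++ -> VV[0]=[2, 0, 0], msg_vec=[2, 0, 0]; VV[2]=max(VV[2],msg_vec) then VV[2][2]++ -> VV[2]=[2, 0, 2]
Event 3: SEND 1->0: VV[1][1]++ -> VV[1]=[0, 1, 0], msg_vec=[0, 1, 0]; VV[0]=max(VV[0],msg_vec) then VV[0][0]++ -> VV[0]=[3, 1, 0]
Event 4: LOCAL 1: VV[1][1]++ -> VV[1]=[0, 2, 0]
Event 5: LOCAL 0: VV[0][0]++ -> VV[0]=[4, 1, 0]
Event 6: SEND 1->2: VV[1][1]++ -> VV[1]=[0, 3, 0], msg_vec=[0, 3, 0]; VV[2]=max(VV[2],msg_vec) then VV[2][2]++ -> VV[2]=[2, 3, 3]
Event 7: SEND 0->2: VV[0][0]++ -> VV[0]=[5, 1, 0], msg_vec=[5, 1, 0]; VV[2]=max(VV[2],msg_vec) then VV[2][2]++ -> VV[2]=[5, 3, 4]
Final vectors: VV[0]=[5, 1, 0]; VV[1]=[0, 3, 0]; VV[2]=[5, 3, 4]

Answer: 5 3 4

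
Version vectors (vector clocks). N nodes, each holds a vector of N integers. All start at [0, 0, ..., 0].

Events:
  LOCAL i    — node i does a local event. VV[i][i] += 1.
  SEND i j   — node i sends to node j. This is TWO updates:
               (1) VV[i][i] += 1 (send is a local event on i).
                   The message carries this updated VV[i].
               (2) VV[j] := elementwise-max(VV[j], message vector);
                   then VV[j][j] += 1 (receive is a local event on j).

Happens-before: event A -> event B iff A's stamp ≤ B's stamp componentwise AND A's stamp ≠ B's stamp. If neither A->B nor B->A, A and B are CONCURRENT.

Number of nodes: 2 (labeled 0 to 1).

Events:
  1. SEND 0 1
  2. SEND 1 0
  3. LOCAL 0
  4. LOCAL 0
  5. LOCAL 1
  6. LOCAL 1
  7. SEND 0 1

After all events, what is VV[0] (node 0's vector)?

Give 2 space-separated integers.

Answer: 5 2

Derivation:
Initial: VV[0]=[0, 0]
Initial: VV[1]=[0, 0]
Event 1: SEND 0->1: VV[0][0]++ -> VV[0]=[1, 0], msg_vec=[1, 0]; VV[1]=max(VV[1],msg_vec) then VV[1][1]++ -> VV[1]=[1, 1]
Event 2: SEND 1->0: VV[1][1]++ -> VV[1]=[1, 2], msg_vec=[1, 2]; VV[0]=max(VV[0],msg_vec) then VV[0][0]++ -> VV[0]=[2, 2]
Event 3: LOCAL 0: VV[0][0]++ -> VV[0]=[3, 2]
Event 4: LOCAL 0: VV[0][0]++ -> VV[0]=[4, 2]
Event 5: LOCAL 1: VV[1][1]++ -> VV[1]=[1, 3]
Event 6: LOCAL 1: VV[1][1]++ -> VV[1]=[1, 4]
Event 7: SEND 0->1: VV[0][0]++ -> VV[0]=[5, 2], msg_vec=[5, 2]; VV[1]=max(VV[1],msg_vec) then VV[1][1]++ -> VV[1]=[5, 5]
Final vectors: VV[0]=[5, 2]; VV[1]=[5, 5]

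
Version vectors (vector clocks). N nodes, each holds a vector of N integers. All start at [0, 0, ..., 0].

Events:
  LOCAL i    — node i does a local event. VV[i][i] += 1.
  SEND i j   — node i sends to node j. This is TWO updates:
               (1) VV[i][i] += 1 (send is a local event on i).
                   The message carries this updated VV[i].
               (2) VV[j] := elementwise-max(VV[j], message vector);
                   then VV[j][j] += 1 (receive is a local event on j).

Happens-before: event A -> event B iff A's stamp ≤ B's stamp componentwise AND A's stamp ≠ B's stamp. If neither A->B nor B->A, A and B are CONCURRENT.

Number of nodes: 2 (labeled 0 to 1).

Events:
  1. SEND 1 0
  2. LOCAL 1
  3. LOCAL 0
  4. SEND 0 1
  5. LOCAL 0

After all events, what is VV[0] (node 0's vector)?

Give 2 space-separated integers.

Initial: VV[0]=[0, 0]
Initial: VV[1]=[0, 0]
Event 1: SEND 1->0: VV[1][1]++ -> VV[1]=[0, 1], msg_vec=[0, 1]; VV[0]=max(VV[0],msg_vec) then VV[0][0]++ -> VV[0]=[1, 1]
Event 2: LOCAL 1: VV[1][1]++ -> VV[1]=[0, 2]
Event 3: LOCAL 0: VV[0][0]++ -> VV[0]=[2, 1]
Event 4: SEND 0->1: VV[0][0]++ -> VV[0]=[3, 1], msg_vec=[3, 1]; VV[1]=max(VV[1],msg_vec) then VV[1][1]++ -> VV[1]=[3, 3]
Event 5: LOCAL 0: VV[0][0]++ -> VV[0]=[4, 1]
Final vectors: VV[0]=[4, 1]; VV[1]=[3, 3]

Answer: 4 1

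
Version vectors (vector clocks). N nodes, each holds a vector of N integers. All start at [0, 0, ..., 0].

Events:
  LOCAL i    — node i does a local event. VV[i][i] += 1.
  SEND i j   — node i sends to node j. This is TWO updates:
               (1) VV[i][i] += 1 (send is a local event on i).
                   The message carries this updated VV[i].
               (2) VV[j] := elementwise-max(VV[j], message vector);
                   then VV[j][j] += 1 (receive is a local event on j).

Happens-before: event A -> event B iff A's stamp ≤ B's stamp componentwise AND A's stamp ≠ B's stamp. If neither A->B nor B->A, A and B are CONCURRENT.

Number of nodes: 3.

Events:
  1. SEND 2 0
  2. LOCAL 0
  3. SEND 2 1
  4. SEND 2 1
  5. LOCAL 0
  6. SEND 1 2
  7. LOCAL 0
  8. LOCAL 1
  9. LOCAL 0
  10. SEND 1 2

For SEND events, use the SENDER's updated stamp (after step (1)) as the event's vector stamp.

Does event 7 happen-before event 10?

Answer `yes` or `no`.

Answer: no

Derivation:
Initial: VV[0]=[0, 0, 0]
Initial: VV[1]=[0, 0, 0]
Initial: VV[2]=[0, 0, 0]
Event 1: SEND 2->0: VV[2][2]++ -> VV[2]=[0, 0, 1], msg_vec=[0, 0, 1]; VV[0]=max(VV[0],msg_vec) then VV[0][0]++ -> VV[0]=[1, 0, 1]
Event 2: LOCAL 0: VV[0][0]++ -> VV[0]=[2, 0, 1]
Event 3: SEND 2->1: VV[2][2]++ -> VV[2]=[0, 0, 2], msg_vec=[0, 0, 2]; VV[1]=max(VV[1],msg_vec) then VV[1][1]++ -> VV[1]=[0, 1, 2]
Event 4: SEND 2->1: VV[2][2]++ -> VV[2]=[0, 0, 3], msg_vec=[0, 0, 3]; VV[1]=max(VV[1],msg_vec) then VV[1][1]++ -> VV[1]=[0, 2, 3]
Event 5: LOCAL 0: VV[0][0]++ -> VV[0]=[3, 0, 1]
Event 6: SEND 1->2: VV[1][1]++ -> VV[1]=[0, 3, 3], msg_vec=[0, 3, 3]; VV[2]=max(VV[2],msg_vec) then VV[2][2]++ -> VV[2]=[0, 3, 4]
Event 7: LOCAL 0: VV[0][0]++ -> VV[0]=[4, 0, 1]
Event 8: LOCAL 1: VV[1][1]++ -> VV[1]=[0, 4, 3]
Event 9: LOCAL 0: VV[0][0]++ -> VV[0]=[5, 0, 1]
Event 10: SEND 1->2: VV[1][1]++ -> VV[1]=[0, 5, 3], msg_vec=[0, 5, 3]; VV[2]=max(VV[2],msg_vec) then VV[2][2]++ -> VV[2]=[0, 5, 5]
Event 7 stamp: [4, 0, 1]
Event 10 stamp: [0, 5, 3]
[4, 0, 1] <= [0, 5, 3]? False. Equal? False. Happens-before: False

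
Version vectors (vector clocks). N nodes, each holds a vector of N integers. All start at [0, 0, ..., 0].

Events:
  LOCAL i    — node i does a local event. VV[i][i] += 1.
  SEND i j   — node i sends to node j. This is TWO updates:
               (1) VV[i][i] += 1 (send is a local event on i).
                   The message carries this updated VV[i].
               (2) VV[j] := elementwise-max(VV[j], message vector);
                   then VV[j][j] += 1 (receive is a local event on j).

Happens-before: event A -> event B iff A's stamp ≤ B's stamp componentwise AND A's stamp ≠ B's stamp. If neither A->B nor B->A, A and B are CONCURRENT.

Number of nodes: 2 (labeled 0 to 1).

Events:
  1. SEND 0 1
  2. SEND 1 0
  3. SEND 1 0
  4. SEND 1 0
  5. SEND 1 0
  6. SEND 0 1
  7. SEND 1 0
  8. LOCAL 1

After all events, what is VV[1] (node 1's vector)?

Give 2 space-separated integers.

Initial: VV[0]=[0, 0]
Initial: VV[1]=[0, 0]
Event 1: SEND 0->1: VV[0][0]++ -> VV[0]=[1, 0], msg_vec=[1, 0]; VV[1]=max(VV[1],msg_vec) then VV[1][1]++ -> VV[1]=[1, 1]
Event 2: SEND 1->0: VV[1][1]++ -> VV[1]=[1, 2], msg_vec=[1, 2]; VV[0]=max(VV[0],msg_vec) then VV[0][0]++ -> VV[0]=[2, 2]
Event 3: SEND 1->0: VV[1][1]++ -> VV[1]=[1, 3], msg_vec=[1, 3]; VV[0]=max(VV[0],msg_vec) then VV[0][0]++ -> VV[0]=[3, 3]
Event 4: SEND 1->0: VV[1][1]++ -> VV[1]=[1, 4], msg_vec=[1, 4]; VV[0]=max(VV[0],msg_vec) then VV[0][0]++ -> VV[0]=[4, 4]
Event 5: SEND 1->0: VV[1][1]++ -> VV[1]=[1, 5], msg_vec=[1, 5]; VV[0]=max(VV[0],msg_vec) then VV[0][0]++ -> VV[0]=[5, 5]
Event 6: SEND 0->1: VV[0][0]++ -> VV[0]=[6, 5], msg_vec=[6, 5]; VV[1]=max(VV[1],msg_vec) then VV[1][1]++ -> VV[1]=[6, 6]
Event 7: SEND 1->0: VV[1][1]++ -> VV[1]=[6, 7], msg_vec=[6, 7]; VV[0]=max(VV[0],msg_vec) then VV[0][0]++ -> VV[0]=[7, 7]
Event 8: LOCAL 1: VV[1][1]++ -> VV[1]=[6, 8]
Final vectors: VV[0]=[7, 7]; VV[1]=[6, 8]

Answer: 6 8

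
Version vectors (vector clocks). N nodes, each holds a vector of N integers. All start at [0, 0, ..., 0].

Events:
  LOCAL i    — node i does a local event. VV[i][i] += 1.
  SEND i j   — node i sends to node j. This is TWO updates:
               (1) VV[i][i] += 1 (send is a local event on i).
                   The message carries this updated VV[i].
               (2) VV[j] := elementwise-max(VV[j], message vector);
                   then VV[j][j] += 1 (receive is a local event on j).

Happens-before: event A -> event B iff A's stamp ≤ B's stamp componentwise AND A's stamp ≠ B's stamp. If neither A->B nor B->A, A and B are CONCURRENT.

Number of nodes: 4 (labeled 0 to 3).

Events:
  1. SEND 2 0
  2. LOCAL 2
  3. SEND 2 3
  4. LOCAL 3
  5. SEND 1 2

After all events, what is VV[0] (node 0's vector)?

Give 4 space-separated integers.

Initial: VV[0]=[0, 0, 0, 0]
Initial: VV[1]=[0, 0, 0, 0]
Initial: VV[2]=[0, 0, 0, 0]
Initial: VV[3]=[0, 0, 0, 0]
Event 1: SEND 2->0: VV[2][2]++ -> VV[2]=[0, 0, 1, 0], msg_vec=[0, 0, 1, 0]; VV[0]=max(VV[0],msg_vec) then VV[0][0]++ -> VV[0]=[1, 0, 1, 0]
Event 2: LOCAL 2: VV[2][2]++ -> VV[2]=[0, 0, 2, 0]
Event 3: SEND 2->3: VV[2][2]++ -> VV[2]=[0, 0, 3, 0], msg_vec=[0, 0, 3, 0]; VV[3]=max(VV[3],msg_vec) then VV[3][3]++ -> VV[3]=[0, 0, 3, 1]
Event 4: LOCAL 3: VV[3][3]++ -> VV[3]=[0, 0, 3, 2]
Event 5: SEND 1->2: VV[1][1]++ -> VV[1]=[0, 1, 0, 0], msg_vec=[0, 1, 0, 0]; VV[2]=max(VV[2],msg_vec) then VV[2][2]++ -> VV[2]=[0, 1, 4, 0]
Final vectors: VV[0]=[1, 0, 1, 0]; VV[1]=[0, 1, 0, 0]; VV[2]=[0, 1, 4, 0]; VV[3]=[0, 0, 3, 2]

Answer: 1 0 1 0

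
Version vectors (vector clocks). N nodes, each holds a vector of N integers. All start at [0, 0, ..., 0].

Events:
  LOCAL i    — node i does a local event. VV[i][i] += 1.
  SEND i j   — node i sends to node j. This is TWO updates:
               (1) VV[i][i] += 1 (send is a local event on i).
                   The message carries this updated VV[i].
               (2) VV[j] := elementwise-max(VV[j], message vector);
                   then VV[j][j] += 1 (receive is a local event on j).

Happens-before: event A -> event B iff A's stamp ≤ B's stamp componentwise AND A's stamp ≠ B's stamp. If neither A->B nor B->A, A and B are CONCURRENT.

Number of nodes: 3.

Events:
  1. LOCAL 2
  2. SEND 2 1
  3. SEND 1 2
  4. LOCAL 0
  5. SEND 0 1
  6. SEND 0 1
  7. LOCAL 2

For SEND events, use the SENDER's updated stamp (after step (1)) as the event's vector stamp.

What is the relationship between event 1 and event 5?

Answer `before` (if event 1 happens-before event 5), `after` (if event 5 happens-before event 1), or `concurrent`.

Initial: VV[0]=[0, 0, 0]
Initial: VV[1]=[0, 0, 0]
Initial: VV[2]=[0, 0, 0]
Event 1: LOCAL 2: VV[2][2]++ -> VV[2]=[0, 0, 1]
Event 2: SEND 2->1: VV[2][2]++ -> VV[2]=[0, 0, 2], msg_vec=[0, 0, 2]; VV[1]=max(VV[1],msg_vec) then VV[1][1]++ -> VV[1]=[0, 1, 2]
Event 3: SEND 1->2: VV[1][1]++ -> VV[1]=[0, 2, 2], msg_vec=[0, 2, 2]; VV[2]=max(VV[2],msg_vec) then VV[2][2]++ -> VV[2]=[0, 2, 3]
Event 4: LOCAL 0: VV[0][0]++ -> VV[0]=[1, 0, 0]
Event 5: SEND 0->1: VV[0][0]++ -> VV[0]=[2, 0, 0], msg_vec=[2, 0, 0]; VV[1]=max(VV[1],msg_vec) then VV[1][1]++ -> VV[1]=[2, 3, 2]
Event 6: SEND 0->1: VV[0][0]++ -> VV[0]=[3, 0, 0], msg_vec=[3, 0, 0]; VV[1]=max(VV[1],msg_vec) then VV[1][1]++ -> VV[1]=[3, 4, 2]
Event 7: LOCAL 2: VV[2][2]++ -> VV[2]=[0, 2, 4]
Event 1 stamp: [0, 0, 1]
Event 5 stamp: [2, 0, 0]
[0, 0, 1] <= [2, 0, 0]? False
[2, 0, 0] <= [0, 0, 1]? False
Relation: concurrent

Answer: concurrent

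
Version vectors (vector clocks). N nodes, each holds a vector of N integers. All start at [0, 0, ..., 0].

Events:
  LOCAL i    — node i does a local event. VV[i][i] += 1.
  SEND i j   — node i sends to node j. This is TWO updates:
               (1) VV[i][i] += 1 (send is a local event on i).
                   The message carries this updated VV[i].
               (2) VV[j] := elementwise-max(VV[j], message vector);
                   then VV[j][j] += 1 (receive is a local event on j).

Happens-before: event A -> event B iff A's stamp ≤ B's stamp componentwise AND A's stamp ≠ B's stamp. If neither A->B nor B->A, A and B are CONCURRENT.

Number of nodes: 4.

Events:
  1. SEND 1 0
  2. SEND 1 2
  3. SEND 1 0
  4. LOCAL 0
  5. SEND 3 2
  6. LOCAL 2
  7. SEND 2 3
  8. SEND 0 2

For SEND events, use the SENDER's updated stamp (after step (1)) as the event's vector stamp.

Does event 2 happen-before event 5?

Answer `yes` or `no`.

Initial: VV[0]=[0, 0, 0, 0]
Initial: VV[1]=[0, 0, 0, 0]
Initial: VV[2]=[0, 0, 0, 0]
Initial: VV[3]=[0, 0, 0, 0]
Event 1: SEND 1->0: VV[1][1]++ -> VV[1]=[0, 1, 0, 0], msg_vec=[0, 1, 0, 0]; VV[0]=max(VV[0],msg_vec) then VV[0][0]++ -> VV[0]=[1, 1, 0, 0]
Event 2: SEND 1->2: VV[1][1]++ -> VV[1]=[0, 2, 0, 0], msg_vec=[0, 2, 0, 0]; VV[2]=max(VV[2],msg_vec) then VV[2][2]++ -> VV[2]=[0, 2, 1, 0]
Event 3: SEND 1->0: VV[1][1]++ -> VV[1]=[0, 3, 0, 0], msg_vec=[0, 3, 0, 0]; VV[0]=max(VV[0],msg_vec) then VV[0][0]++ -> VV[0]=[2, 3, 0, 0]
Event 4: LOCAL 0: VV[0][0]++ -> VV[0]=[3, 3, 0, 0]
Event 5: SEND 3->2: VV[3][3]++ -> VV[3]=[0, 0, 0, 1], msg_vec=[0, 0, 0, 1]; VV[2]=max(VV[2],msg_vec) then VV[2][2]++ -> VV[2]=[0, 2, 2, 1]
Event 6: LOCAL 2: VV[2][2]++ -> VV[2]=[0, 2, 3, 1]
Event 7: SEND 2->3: VV[2][2]++ -> VV[2]=[0, 2, 4, 1], msg_vec=[0, 2, 4, 1]; VV[3]=max(VV[3],msg_vec) then VV[3][3]++ -> VV[3]=[0, 2, 4, 2]
Event 8: SEND 0->2: VV[0][0]++ -> VV[0]=[4, 3, 0, 0], msg_vec=[4, 3, 0, 0]; VV[2]=max(VV[2],msg_vec) then VV[2][2]++ -> VV[2]=[4, 3, 5, 1]
Event 2 stamp: [0, 2, 0, 0]
Event 5 stamp: [0, 0, 0, 1]
[0, 2, 0, 0] <= [0, 0, 0, 1]? False. Equal? False. Happens-before: False

Answer: no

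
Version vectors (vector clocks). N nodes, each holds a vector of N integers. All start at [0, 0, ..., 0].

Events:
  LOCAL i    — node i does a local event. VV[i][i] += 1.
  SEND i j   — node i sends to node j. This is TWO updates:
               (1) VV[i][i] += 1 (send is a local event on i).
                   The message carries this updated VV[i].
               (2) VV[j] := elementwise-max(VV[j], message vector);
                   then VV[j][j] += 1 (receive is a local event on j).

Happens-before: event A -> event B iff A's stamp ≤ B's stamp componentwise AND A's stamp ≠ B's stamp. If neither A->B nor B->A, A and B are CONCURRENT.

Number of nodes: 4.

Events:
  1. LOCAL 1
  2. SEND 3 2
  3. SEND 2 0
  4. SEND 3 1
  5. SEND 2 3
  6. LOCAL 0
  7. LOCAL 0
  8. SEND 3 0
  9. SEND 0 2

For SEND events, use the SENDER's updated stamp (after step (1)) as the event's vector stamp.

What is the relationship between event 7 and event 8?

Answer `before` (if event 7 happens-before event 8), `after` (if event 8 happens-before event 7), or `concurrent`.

Initial: VV[0]=[0, 0, 0, 0]
Initial: VV[1]=[0, 0, 0, 0]
Initial: VV[2]=[0, 0, 0, 0]
Initial: VV[3]=[0, 0, 0, 0]
Event 1: LOCAL 1: VV[1][1]++ -> VV[1]=[0, 1, 0, 0]
Event 2: SEND 3->2: VV[3][3]++ -> VV[3]=[0, 0, 0, 1], msg_vec=[0, 0, 0, 1]; VV[2]=max(VV[2],msg_vec) then VV[2][2]++ -> VV[2]=[0, 0, 1, 1]
Event 3: SEND 2->0: VV[2][2]++ -> VV[2]=[0, 0, 2, 1], msg_vec=[0, 0, 2, 1]; VV[0]=max(VV[0],msg_vec) then VV[0][0]++ -> VV[0]=[1, 0, 2, 1]
Event 4: SEND 3->1: VV[3][3]++ -> VV[3]=[0, 0, 0, 2], msg_vec=[0, 0, 0, 2]; VV[1]=max(VV[1],msg_vec) then VV[1][1]++ -> VV[1]=[0, 2, 0, 2]
Event 5: SEND 2->3: VV[2][2]++ -> VV[2]=[0, 0, 3, 1], msg_vec=[0, 0, 3, 1]; VV[3]=max(VV[3],msg_vec) then VV[3][3]++ -> VV[3]=[0, 0, 3, 3]
Event 6: LOCAL 0: VV[0][0]++ -> VV[0]=[2, 0, 2, 1]
Event 7: LOCAL 0: VV[0][0]++ -> VV[0]=[3, 0, 2, 1]
Event 8: SEND 3->0: VV[3][3]++ -> VV[3]=[0, 0, 3, 4], msg_vec=[0, 0, 3, 4]; VV[0]=max(VV[0],msg_vec) then VV[0][0]++ -> VV[0]=[4, 0, 3, 4]
Event 9: SEND 0->2: VV[0][0]++ -> VV[0]=[5, 0, 3, 4], msg_vec=[5, 0, 3, 4]; VV[2]=max(VV[2],msg_vec) then VV[2][2]++ -> VV[2]=[5, 0, 4, 4]
Event 7 stamp: [3, 0, 2, 1]
Event 8 stamp: [0, 0, 3, 4]
[3, 0, 2, 1] <= [0, 0, 3, 4]? False
[0, 0, 3, 4] <= [3, 0, 2, 1]? False
Relation: concurrent

Answer: concurrent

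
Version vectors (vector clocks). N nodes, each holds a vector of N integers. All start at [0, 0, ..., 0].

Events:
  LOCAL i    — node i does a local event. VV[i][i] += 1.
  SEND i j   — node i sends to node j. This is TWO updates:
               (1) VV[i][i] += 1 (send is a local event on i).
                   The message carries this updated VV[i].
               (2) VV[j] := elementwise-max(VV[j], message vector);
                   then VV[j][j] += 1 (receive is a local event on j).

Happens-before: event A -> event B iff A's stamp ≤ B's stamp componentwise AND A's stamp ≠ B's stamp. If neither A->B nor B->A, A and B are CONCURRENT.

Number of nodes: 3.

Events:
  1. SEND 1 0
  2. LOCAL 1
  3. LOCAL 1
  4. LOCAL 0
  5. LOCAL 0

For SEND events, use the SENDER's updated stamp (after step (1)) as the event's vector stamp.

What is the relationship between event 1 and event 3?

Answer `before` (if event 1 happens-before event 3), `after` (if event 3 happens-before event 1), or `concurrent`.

Answer: before

Derivation:
Initial: VV[0]=[0, 0, 0]
Initial: VV[1]=[0, 0, 0]
Initial: VV[2]=[0, 0, 0]
Event 1: SEND 1->0: VV[1][1]++ -> VV[1]=[0, 1, 0], msg_vec=[0, 1, 0]; VV[0]=max(VV[0],msg_vec) then VV[0][0]++ -> VV[0]=[1, 1, 0]
Event 2: LOCAL 1: VV[1][1]++ -> VV[1]=[0, 2, 0]
Event 3: LOCAL 1: VV[1][1]++ -> VV[1]=[0, 3, 0]
Event 4: LOCAL 0: VV[0][0]++ -> VV[0]=[2, 1, 0]
Event 5: LOCAL 0: VV[0][0]++ -> VV[0]=[3, 1, 0]
Event 1 stamp: [0, 1, 0]
Event 3 stamp: [0, 3, 0]
[0, 1, 0] <= [0, 3, 0]? True
[0, 3, 0] <= [0, 1, 0]? False
Relation: before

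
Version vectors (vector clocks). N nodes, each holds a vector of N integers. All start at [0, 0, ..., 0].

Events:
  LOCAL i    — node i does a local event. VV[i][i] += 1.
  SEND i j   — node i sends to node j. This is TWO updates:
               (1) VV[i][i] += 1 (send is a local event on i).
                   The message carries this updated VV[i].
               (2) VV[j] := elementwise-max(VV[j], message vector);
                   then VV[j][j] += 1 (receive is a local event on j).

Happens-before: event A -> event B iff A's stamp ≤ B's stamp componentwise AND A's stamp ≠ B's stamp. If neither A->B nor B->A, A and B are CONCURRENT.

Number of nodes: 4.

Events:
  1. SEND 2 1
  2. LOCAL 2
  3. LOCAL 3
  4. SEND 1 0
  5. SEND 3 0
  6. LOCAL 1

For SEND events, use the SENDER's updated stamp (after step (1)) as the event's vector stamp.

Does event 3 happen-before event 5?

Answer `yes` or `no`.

Initial: VV[0]=[0, 0, 0, 0]
Initial: VV[1]=[0, 0, 0, 0]
Initial: VV[2]=[0, 0, 0, 0]
Initial: VV[3]=[0, 0, 0, 0]
Event 1: SEND 2->1: VV[2][2]++ -> VV[2]=[0, 0, 1, 0], msg_vec=[0, 0, 1, 0]; VV[1]=max(VV[1],msg_vec) then VV[1][1]++ -> VV[1]=[0, 1, 1, 0]
Event 2: LOCAL 2: VV[2][2]++ -> VV[2]=[0, 0, 2, 0]
Event 3: LOCAL 3: VV[3][3]++ -> VV[3]=[0, 0, 0, 1]
Event 4: SEND 1->0: VV[1][1]++ -> VV[1]=[0, 2, 1, 0], msg_vec=[0, 2, 1, 0]; VV[0]=max(VV[0],msg_vec) then VV[0][0]++ -> VV[0]=[1, 2, 1, 0]
Event 5: SEND 3->0: VV[3][3]++ -> VV[3]=[0, 0, 0, 2], msg_vec=[0, 0, 0, 2]; VV[0]=max(VV[0],msg_vec) then VV[0][0]++ -> VV[0]=[2, 2, 1, 2]
Event 6: LOCAL 1: VV[1][1]++ -> VV[1]=[0, 3, 1, 0]
Event 3 stamp: [0, 0, 0, 1]
Event 5 stamp: [0, 0, 0, 2]
[0, 0, 0, 1] <= [0, 0, 0, 2]? True. Equal? False. Happens-before: True

Answer: yes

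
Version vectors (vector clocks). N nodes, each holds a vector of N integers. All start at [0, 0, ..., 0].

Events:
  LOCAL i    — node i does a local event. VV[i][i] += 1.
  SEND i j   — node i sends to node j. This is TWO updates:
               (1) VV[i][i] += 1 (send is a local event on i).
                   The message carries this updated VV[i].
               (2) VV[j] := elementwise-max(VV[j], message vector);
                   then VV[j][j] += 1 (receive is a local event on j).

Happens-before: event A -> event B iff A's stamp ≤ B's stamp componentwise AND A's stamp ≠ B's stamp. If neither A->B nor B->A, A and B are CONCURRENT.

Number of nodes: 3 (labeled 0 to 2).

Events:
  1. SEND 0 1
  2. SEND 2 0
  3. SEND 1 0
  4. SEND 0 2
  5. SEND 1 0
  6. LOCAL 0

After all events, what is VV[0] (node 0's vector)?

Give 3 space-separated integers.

Initial: VV[0]=[0, 0, 0]
Initial: VV[1]=[0, 0, 0]
Initial: VV[2]=[0, 0, 0]
Event 1: SEND 0->1: VV[0][0]++ -> VV[0]=[1, 0, 0], msg_vec=[1, 0, 0]; VV[1]=max(VV[1],msg_vec) then VV[1][1]++ -> VV[1]=[1, 1, 0]
Event 2: SEND 2->0: VV[2][2]++ -> VV[2]=[0, 0, 1], msg_vec=[0, 0, 1]; VV[0]=max(VV[0],msg_vec) then VV[0][0]++ -> VV[0]=[2, 0, 1]
Event 3: SEND 1->0: VV[1][1]++ -> VV[1]=[1, 2, 0], msg_vec=[1, 2, 0]; VV[0]=max(VV[0],msg_vec) then VV[0][0]++ -> VV[0]=[3, 2, 1]
Event 4: SEND 0->2: VV[0][0]++ -> VV[0]=[4, 2, 1], msg_vec=[4, 2, 1]; VV[2]=max(VV[2],msg_vec) then VV[2][2]++ -> VV[2]=[4, 2, 2]
Event 5: SEND 1->0: VV[1][1]++ -> VV[1]=[1, 3, 0], msg_vec=[1, 3, 0]; VV[0]=max(VV[0],msg_vec) then VV[0][0]++ -> VV[0]=[5, 3, 1]
Event 6: LOCAL 0: VV[0][0]++ -> VV[0]=[6, 3, 1]
Final vectors: VV[0]=[6, 3, 1]; VV[1]=[1, 3, 0]; VV[2]=[4, 2, 2]

Answer: 6 3 1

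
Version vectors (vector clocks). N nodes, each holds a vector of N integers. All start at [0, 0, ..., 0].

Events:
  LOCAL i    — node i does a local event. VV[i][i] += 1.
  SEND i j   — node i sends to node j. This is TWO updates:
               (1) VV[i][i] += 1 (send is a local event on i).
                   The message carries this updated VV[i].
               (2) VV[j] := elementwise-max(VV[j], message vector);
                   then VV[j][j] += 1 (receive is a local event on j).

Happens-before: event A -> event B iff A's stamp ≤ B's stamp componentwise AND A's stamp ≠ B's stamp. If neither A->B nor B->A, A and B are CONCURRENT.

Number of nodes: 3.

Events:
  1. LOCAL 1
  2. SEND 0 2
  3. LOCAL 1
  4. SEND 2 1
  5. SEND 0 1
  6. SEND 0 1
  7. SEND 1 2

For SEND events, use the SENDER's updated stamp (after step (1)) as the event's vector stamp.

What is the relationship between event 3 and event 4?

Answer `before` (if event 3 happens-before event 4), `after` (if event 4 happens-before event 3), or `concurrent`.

Answer: concurrent

Derivation:
Initial: VV[0]=[0, 0, 0]
Initial: VV[1]=[0, 0, 0]
Initial: VV[2]=[0, 0, 0]
Event 1: LOCAL 1: VV[1][1]++ -> VV[1]=[0, 1, 0]
Event 2: SEND 0->2: VV[0][0]++ -> VV[0]=[1, 0, 0], msg_vec=[1, 0, 0]; VV[2]=max(VV[2],msg_vec) then VV[2][2]++ -> VV[2]=[1, 0, 1]
Event 3: LOCAL 1: VV[1][1]++ -> VV[1]=[0, 2, 0]
Event 4: SEND 2->1: VV[2][2]++ -> VV[2]=[1, 0, 2], msg_vec=[1, 0, 2]; VV[1]=max(VV[1],msg_vec) then VV[1][1]++ -> VV[1]=[1, 3, 2]
Event 5: SEND 0->1: VV[0][0]++ -> VV[0]=[2, 0, 0], msg_vec=[2, 0, 0]; VV[1]=max(VV[1],msg_vec) then VV[1][1]++ -> VV[1]=[2, 4, 2]
Event 6: SEND 0->1: VV[0][0]++ -> VV[0]=[3, 0, 0], msg_vec=[3, 0, 0]; VV[1]=max(VV[1],msg_vec) then VV[1][1]++ -> VV[1]=[3, 5, 2]
Event 7: SEND 1->2: VV[1][1]++ -> VV[1]=[3, 6, 2], msg_vec=[3, 6, 2]; VV[2]=max(VV[2],msg_vec) then VV[2][2]++ -> VV[2]=[3, 6, 3]
Event 3 stamp: [0, 2, 0]
Event 4 stamp: [1, 0, 2]
[0, 2, 0] <= [1, 0, 2]? False
[1, 0, 2] <= [0, 2, 0]? False
Relation: concurrent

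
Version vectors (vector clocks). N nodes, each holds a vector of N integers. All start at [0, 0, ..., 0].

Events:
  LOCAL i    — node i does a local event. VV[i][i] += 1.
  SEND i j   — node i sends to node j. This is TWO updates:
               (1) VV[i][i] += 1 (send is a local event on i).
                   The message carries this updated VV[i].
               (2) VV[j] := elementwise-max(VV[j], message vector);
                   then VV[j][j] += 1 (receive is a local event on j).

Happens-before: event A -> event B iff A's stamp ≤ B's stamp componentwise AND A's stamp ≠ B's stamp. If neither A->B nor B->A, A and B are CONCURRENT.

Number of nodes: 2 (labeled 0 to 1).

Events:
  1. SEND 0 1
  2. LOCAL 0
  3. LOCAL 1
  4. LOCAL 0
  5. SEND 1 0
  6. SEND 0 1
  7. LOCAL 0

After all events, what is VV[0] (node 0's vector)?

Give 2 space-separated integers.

Answer: 6 3

Derivation:
Initial: VV[0]=[0, 0]
Initial: VV[1]=[0, 0]
Event 1: SEND 0->1: VV[0][0]++ -> VV[0]=[1, 0], msg_vec=[1, 0]; VV[1]=max(VV[1],msg_vec) then VV[1][1]++ -> VV[1]=[1, 1]
Event 2: LOCAL 0: VV[0][0]++ -> VV[0]=[2, 0]
Event 3: LOCAL 1: VV[1][1]++ -> VV[1]=[1, 2]
Event 4: LOCAL 0: VV[0][0]++ -> VV[0]=[3, 0]
Event 5: SEND 1->0: VV[1][1]++ -> VV[1]=[1, 3], msg_vec=[1, 3]; VV[0]=max(VV[0],msg_vec) then VV[0][0]++ -> VV[0]=[4, 3]
Event 6: SEND 0->1: VV[0][0]++ -> VV[0]=[5, 3], msg_vec=[5, 3]; VV[1]=max(VV[1],msg_vec) then VV[1][1]++ -> VV[1]=[5, 4]
Event 7: LOCAL 0: VV[0][0]++ -> VV[0]=[6, 3]
Final vectors: VV[0]=[6, 3]; VV[1]=[5, 4]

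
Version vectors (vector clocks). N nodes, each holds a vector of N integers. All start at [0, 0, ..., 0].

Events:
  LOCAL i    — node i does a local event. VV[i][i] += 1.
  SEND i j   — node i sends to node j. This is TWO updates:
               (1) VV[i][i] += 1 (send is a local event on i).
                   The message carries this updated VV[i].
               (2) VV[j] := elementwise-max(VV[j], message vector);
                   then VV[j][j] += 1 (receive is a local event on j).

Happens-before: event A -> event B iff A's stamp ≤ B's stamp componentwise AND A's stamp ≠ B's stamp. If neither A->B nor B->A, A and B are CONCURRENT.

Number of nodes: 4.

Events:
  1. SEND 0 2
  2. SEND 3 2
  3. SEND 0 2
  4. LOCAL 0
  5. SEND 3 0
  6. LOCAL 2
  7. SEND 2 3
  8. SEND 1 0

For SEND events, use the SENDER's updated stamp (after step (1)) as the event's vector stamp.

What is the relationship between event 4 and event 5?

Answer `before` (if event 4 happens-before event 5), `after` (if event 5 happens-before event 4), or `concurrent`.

Initial: VV[0]=[0, 0, 0, 0]
Initial: VV[1]=[0, 0, 0, 0]
Initial: VV[2]=[0, 0, 0, 0]
Initial: VV[3]=[0, 0, 0, 0]
Event 1: SEND 0->2: VV[0][0]++ -> VV[0]=[1, 0, 0, 0], msg_vec=[1, 0, 0, 0]; VV[2]=max(VV[2],msg_vec) then VV[2][2]++ -> VV[2]=[1, 0, 1, 0]
Event 2: SEND 3->2: VV[3][3]++ -> VV[3]=[0, 0, 0, 1], msg_vec=[0, 0, 0, 1]; VV[2]=max(VV[2],msg_vec) then VV[2][2]++ -> VV[2]=[1, 0, 2, 1]
Event 3: SEND 0->2: VV[0][0]++ -> VV[0]=[2, 0, 0, 0], msg_vec=[2, 0, 0, 0]; VV[2]=max(VV[2],msg_vec) then VV[2][2]++ -> VV[2]=[2, 0, 3, 1]
Event 4: LOCAL 0: VV[0][0]++ -> VV[0]=[3, 0, 0, 0]
Event 5: SEND 3->0: VV[3][3]++ -> VV[3]=[0, 0, 0, 2], msg_vec=[0, 0, 0, 2]; VV[0]=max(VV[0],msg_vec) then VV[0][0]++ -> VV[0]=[4, 0, 0, 2]
Event 6: LOCAL 2: VV[2][2]++ -> VV[2]=[2, 0, 4, 1]
Event 7: SEND 2->3: VV[2][2]++ -> VV[2]=[2, 0, 5, 1], msg_vec=[2, 0, 5, 1]; VV[3]=max(VV[3],msg_vec) then VV[3][3]++ -> VV[3]=[2, 0, 5, 3]
Event 8: SEND 1->0: VV[1][1]++ -> VV[1]=[0, 1, 0, 0], msg_vec=[0, 1, 0, 0]; VV[0]=max(VV[0],msg_vec) then VV[0][0]++ -> VV[0]=[5, 1, 0, 2]
Event 4 stamp: [3, 0, 0, 0]
Event 5 stamp: [0, 0, 0, 2]
[3, 0, 0, 0] <= [0, 0, 0, 2]? False
[0, 0, 0, 2] <= [3, 0, 0, 0]? False
Relation: concurrent

Answer: concurrent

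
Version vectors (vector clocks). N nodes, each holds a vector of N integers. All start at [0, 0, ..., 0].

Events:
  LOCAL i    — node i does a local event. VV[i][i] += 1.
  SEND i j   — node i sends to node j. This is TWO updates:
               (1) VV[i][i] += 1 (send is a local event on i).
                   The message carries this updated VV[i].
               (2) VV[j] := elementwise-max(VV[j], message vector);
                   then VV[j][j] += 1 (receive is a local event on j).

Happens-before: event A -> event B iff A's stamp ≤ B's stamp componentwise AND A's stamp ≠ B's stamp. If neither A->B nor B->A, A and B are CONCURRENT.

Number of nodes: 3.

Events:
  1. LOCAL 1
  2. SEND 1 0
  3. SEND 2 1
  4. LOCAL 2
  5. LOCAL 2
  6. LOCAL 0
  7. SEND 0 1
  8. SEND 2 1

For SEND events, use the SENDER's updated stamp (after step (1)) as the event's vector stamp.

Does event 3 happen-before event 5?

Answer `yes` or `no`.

Initial: VV[0]=[0, 0, 0]
Initial: VV[1]=[0, 0, 0]
Initial: VV[2]=[0, 0, 0]
Event 1: LOCAL 1: VV[1][1]++ -> VV[1]=[0, 1, 0]
Event 2: SEND 1->0: VV[1][1]++ -> VV[1]=[0, 2, 0], msg_vec=[0, 2, 0]; VV[0]=max(VV[0],msg_vec) then VV[0][0]++ -> VV[0]=[1, 2, 0]
Event 3: SEND 2->1: VV[2][2]++ -> VV[2]=[0, 0, 1], msg_vec=[0, 0, 1]; VV[1]=max(VV[1],msg_vec) then VV[1][1]++ -> VV[1]=[0, 3, 1]
Event 4: LOCAL 2: VV[2][2]++ -> VV[2]=[0, 0, 2]
Event 5: LOCAL 2: VV[2][2]++ -> VV[2]=[0, 0, 3]
Event 6: LOCAL 0: VV[0][0]++ -> VV[0]=[2, 2, 0]
Event 7: SEND 0->1: VV[0][0]++ -> VV[0]=[3, 2, 0], msg_vec=[3, 2, 0]; VV[1]=max(VV[1],msg_vec) then VV[1][1]++ -> VV[1]=[3, 4, 1]
Event 8: SEND 2->1: VV[2][2]++ -> VV[2]=[0, 0, 4], msg_vec=[0, 0, 4]; VV[1]=max(VV[1],msg_vec) then VV[1][1]++ -> VV[1]=[3, 5, 4]
Event 3 stamp: [0, 0, 1]
Event 5 stamp: [0, 0, 3]
[0, 0, 1] <= [0, 0, 3]? True. Equal? False. Happens-before: True

Answer: yes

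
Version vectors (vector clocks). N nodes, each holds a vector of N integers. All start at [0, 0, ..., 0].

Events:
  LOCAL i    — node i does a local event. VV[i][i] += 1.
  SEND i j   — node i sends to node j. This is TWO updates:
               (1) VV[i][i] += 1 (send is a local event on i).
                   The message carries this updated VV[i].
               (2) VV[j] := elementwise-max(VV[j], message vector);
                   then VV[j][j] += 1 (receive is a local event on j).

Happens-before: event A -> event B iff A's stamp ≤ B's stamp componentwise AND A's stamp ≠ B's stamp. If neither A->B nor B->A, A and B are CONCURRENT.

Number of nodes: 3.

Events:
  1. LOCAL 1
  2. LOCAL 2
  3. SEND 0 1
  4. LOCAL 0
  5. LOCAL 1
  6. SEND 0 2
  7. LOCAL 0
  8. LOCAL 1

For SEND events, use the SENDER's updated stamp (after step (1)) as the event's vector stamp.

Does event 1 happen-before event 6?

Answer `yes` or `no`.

Initial: VV[0]=[0, 0, 0]
Initial: VV[1]=[0, 0, 0]
Initial: VV[2]=[0, 0, 0]
Event 1: LOCAL 1: VV[1][1]++ -> VV[1]=[0, 1, 0]
Event 2: LOCAL 2: VV[2][2]++ -> VV[2]=[0, 0, 1]
Event 3: SEND 0->1: VV[0][0]++ -> VV[0]=[1, 0, 0], msg_vec=[1, 0, 0]; VV[1]=max(VV[1],msg_vec) then VV[1][1]++ -> VV[1]=[1, 2, 0]
Event 4: LOCAL 0: VV[0][0]++ -> VV[0]=[2, 0, 0]
Event 5: LOCAL 1: VV[1][1]++ -> VV[1]=[1, 3, 0]
Event 6: SEND 0->2: VV[0][0]++ -> VV[0]=[3, 0, 0], msg_vec=[3, 0, 0]; VV[2]=max(VV[2],msg_vec) then VV[2][2]++ -> VV[2]=[3, 0, 2]
Event 7: LOCAL 0: VV[0][0]++ -> VV[0]=[4, 0, 0]
Event 8: LOCAL 1: VV[1][1]++ -> VV[1]=[1, 4, 0]
Event 1 stamp: [0, 1, 0]
Event 6 stamp: [3, 0, 0]
[0, 1, 0] <= [3, 0, 0]? False. Equal? False. Happens-before: False

Answer: no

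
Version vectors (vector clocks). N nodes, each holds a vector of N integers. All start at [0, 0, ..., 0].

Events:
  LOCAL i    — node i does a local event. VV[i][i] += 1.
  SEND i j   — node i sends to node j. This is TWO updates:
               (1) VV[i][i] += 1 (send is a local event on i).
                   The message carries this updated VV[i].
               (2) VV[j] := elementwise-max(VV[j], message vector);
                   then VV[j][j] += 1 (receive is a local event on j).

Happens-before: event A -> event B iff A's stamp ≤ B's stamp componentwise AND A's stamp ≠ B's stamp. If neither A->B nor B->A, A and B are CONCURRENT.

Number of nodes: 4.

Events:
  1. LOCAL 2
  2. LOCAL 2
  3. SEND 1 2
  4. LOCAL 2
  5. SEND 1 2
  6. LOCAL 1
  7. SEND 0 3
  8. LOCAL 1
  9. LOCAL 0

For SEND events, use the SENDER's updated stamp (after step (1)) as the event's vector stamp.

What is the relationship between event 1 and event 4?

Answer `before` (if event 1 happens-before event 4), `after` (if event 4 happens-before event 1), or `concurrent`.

Answer: before

Derivation:
Initial: VV[0]=[0, 0, 0, 0]
Initial: VV[1]=[0, 0, 0, 0]
Initial: VV[2]=[0, 0, 0, 0]
Initial: VV[3]=[0, 0, 0, 0]
Event 1: LOCAL 2: VV[2][2]++ -> VV[2]=[0, 0, 1, 0]
Event 2: LOCAL 2: VV[2][2]++ -> VV[2]=[0, 0, 2, 0]
Event 3: SEND 1->2: VV[1][1]++ -> VV[1]=[0, 1, 0, 0], msg_vec=[0, 1, 0, 0]; VV[2]=max(VV[2],msg_vec) then VV[2][2]++ -> VV[2]=[0, 1, 3, 0]
Event 4: LOCAL 2: VV[2][2]++ -> VV[2]=[0, 1, 4, 0]
Event 5: SEND 1->2: VV[1][1]++ -> VV[1]=[0, 2, 0, 0], msg_vec=[0, 2, 0, 0]; VV[2]=max(VV[2],msg_vec) then VV[2][2]++ -> VV[2]=[0, 2, 5, 0]
Event 6: LOCAL 1: VV[1][1]++ -> VV[1]=[0, 3, 0, 0]
Event 7: SEND 0->3: VV[0][0]++ -> VV[0]=[1, 0, 0, 0], msg_vec=[1, 0, 0, 0]; VV[3]=max(VV[3],msg_vec) then VV[3][3]++ -> VV[3]=[1, 0, 0, 1]
Event 8: LOCAL 1: VV[1][1]++ -> VV[1]=[0, 4, 0, 0]
Event 9: LOCAL 0: VV[0][0]++ -> VV[0]=[2, 0, 0, 0]
Event 1 stamp: [0, 0, 1, 0]
Event 4 stamp: [0, 1, 4, 0]
[0, 0, 1, 0] <= [0, 1, 4, 0]? True
[0, 1, 4, 0] <= [0, 0, 1, 0]? False
Relation: before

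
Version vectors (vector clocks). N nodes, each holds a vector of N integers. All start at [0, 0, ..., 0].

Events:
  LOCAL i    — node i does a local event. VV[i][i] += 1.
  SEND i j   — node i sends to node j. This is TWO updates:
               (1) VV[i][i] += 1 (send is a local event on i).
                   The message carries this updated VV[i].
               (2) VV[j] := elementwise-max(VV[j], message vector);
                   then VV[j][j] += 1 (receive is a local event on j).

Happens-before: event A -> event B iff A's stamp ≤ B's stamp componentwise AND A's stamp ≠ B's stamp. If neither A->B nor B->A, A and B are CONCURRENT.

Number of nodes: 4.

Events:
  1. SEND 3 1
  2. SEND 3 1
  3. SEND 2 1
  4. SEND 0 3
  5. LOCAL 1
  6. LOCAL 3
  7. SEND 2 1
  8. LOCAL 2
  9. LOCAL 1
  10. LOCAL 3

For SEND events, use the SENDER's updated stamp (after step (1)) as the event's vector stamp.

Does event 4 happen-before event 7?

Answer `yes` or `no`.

Initial: VV[0]=[0, 0, 0, 0]
Initial: VV[1]=[0, 0, 0, 0]
Initial: VV[2]=[0, 0, 0, 0]
Initial: VV[3]=[0, 0, 0, 0]
Event 1: SEND 3->1: VV[3][3]++ -> VV[3]=[0, 0, 0, 1], msg_vec=[0, 0, 0, 1]; VV[1]=max(VV[1],msg_vec) then VV[1][1]++ -> VV[1]=[0, 1, 0, 1]
Event 2: SEND 3->1: VV[3][3]++ -> VV[3]=[0, 0, 0, 2], msg_vec=[0, 0, 0, 2]; VV[1]=max(VV[1],msg_vec) then VV[1][1]++ -> VV[1]=[0, 2, 0, 2]
Event 3: SEND 2->1: VV[2][2]++ -> VV[2]=[0, 0, 1, 0], msg_vec=[0, 0, 1, 0]; VV[1]=max(VV[1],msg_vec) then VV[1][1]++ -> VV[1]=[0, 3, 1, 2]
Event 4: SEND 0->3: VV[0][0]++ -> VV[0]=[1, 0, 0, 0], msg_vec=[1, 0, 0, 0]; VV[3]=max(VV[3],msg_vec) then VV[3][3]++ -> VV[3]=[1, 0, 0, 3]
Event 5: LOCAL 1: VV[1][1]++ -> VV[1]=[0, 4, 1, 2]
Event 6: LOCAL 3: VV[3][3]++ -> VV[3]=[1, 0, 0, 4]
Event 7: SEND 2->1: VV[2][2]++ -> VV[2]=[0, 0, 2, 0], msg_vec=[0, 0, 2, 0]; VV[1]=max(VV[1],msg_vec) then VV[1][1]++ -> VV[1]=[0, 5, 2, 2]
Event 8: LOCAL 2: VV[2][2]++ -> VV[2]=[0, 0, 3, 0]
Event 9: LOCAL 1: VV[1][1]++ -> VV[1]=[0, 6, 2, 2]
Event 10: LOCAL 3: VV[3][3]++ -> VV[3]=[1, 0, 0, 5]
Event 4 stamp: [1, 0, 0, 0]
Event 7 stamp: [0, 0, 2, 0]
[1, 0, 0, 0] <= [0, 0, 2, 0]? False. Equal? False. Happens-before: False

Answer: no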